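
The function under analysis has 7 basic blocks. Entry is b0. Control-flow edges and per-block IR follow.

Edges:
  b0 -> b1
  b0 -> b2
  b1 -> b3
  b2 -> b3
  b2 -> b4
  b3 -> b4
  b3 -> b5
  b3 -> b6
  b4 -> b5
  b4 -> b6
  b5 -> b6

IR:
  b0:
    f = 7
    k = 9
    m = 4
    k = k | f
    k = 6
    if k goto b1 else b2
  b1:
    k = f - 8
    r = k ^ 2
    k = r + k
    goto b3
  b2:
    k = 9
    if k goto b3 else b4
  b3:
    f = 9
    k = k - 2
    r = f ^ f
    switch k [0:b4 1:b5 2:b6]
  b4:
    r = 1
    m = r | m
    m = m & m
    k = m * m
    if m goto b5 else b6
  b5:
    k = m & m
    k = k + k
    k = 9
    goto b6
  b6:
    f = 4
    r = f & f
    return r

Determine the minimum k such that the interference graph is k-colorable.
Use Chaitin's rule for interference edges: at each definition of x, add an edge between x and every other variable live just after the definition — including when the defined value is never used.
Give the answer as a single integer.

Per-block:
  b0: {f,k,m} / ∅
  b1: {k,r} / {f}
  b2: {k} / ∅
  b3: {f,k,r} / {k}
  b4: {k,m,r} / {m}
  b5: {k} / {m}
  b6: {f,r} / ∅

Live sets:
  b0 li=∅ lo={f,m}
  b1 li={f,m} lo={k,m}
  b2 li={m} lo={k,m}
  b3 li={k,m} lo={m}
  b4 li={m} lo={m}
  b5 li={m} lo=∅
  b6 li=∅ lo=∅

Conflict graph:
  f: {k,m}
  k: {f,m,r}
  m: {f,k,r}
  r: {k,m}

Registers:
  {f,k,m} pairwise interfere (3-clique) ⇒ χ ≥ 3
  3-colouring: R0={k}  R1={m}  R2={f,r}
  χ = 3

Answer: 3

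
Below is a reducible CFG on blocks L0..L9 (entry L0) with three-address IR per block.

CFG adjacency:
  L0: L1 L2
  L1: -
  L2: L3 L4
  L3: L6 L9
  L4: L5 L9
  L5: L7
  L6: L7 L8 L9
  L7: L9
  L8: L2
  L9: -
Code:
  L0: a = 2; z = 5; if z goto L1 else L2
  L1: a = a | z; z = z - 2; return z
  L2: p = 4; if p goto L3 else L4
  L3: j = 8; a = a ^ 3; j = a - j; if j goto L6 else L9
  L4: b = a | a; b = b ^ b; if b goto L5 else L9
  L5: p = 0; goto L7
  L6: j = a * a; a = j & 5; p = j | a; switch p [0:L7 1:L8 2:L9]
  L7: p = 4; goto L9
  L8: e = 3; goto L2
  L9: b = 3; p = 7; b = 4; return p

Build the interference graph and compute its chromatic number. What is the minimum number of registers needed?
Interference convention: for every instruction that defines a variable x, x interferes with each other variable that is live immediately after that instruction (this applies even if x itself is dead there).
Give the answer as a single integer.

def/use:
  L0 def {a,z} use ∅
  L1 def {a,z} use {a,z}
  L2 def {p} use ∅
  L3 def {a,j} use {a}
  L4 def {b} use {a}
  L5 def {p} use ∅
  L6 def {a,j,p} use {a}
  L7 def {p} use ∅
  L8 def {e} use ∅
  L9 def {b,p} use ∅

Backward fixpoint:
  live L0: ∅→{a,z}
  live L1: {a,z}→∅
  live L2: {a}→{a}
  live L3: {a}→{a}
  live L4: {a}→∅
  live L5: ∅→∅
  live L6: {a}→{a}
  live L7: ∅→∅
  live L8: {a}→{a}
  live L9: ∅→∅

Interference:
  a↔{e,j,p,z}
  b↔{p}
  e↔{a}
  j↔{a}
  p↔{a,b}
  z↔{a}

Registers:
  {a,e} pairwise interfere (2-clique) ⇒ χ ≥ 2
  2-colouring: r0={a,b}  r1={e,j,p,z}
  χ = 2

Answer: 2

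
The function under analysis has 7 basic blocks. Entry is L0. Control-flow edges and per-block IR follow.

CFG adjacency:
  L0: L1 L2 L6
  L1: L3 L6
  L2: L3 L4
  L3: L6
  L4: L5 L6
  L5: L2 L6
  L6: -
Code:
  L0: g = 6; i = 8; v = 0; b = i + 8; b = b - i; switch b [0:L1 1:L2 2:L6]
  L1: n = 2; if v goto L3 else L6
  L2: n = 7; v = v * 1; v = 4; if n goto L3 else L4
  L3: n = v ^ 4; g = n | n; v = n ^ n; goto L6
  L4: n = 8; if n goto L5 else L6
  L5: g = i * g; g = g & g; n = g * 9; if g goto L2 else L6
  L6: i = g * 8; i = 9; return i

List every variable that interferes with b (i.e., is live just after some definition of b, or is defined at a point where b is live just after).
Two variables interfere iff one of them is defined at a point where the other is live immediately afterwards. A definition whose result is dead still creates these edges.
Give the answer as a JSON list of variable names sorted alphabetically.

Block summaries:
  L0: {b,g,i,v} / ∅
  L1: {n} / {v}
  L2: {n,v} / {v}
  L3: {g,n,v} / {v}
  L4: {n} / ∅
  L5: {g,n} / {g,i}
  L6: {i} / {g}

Liveness:
  live L0: ∅→{g,i,v}
  live L1: {g,v}→{g,v}
  live L2: {g,i,v}→{g,i,v}
  live L3: {v}→{g}
  live L4: {g,i,v}→{g,i,v}
  live L5: {g,i,v}→{g,i,v}
  live L6: {g}→∅

Interference:
  b — {g,i,v}
  g — {b,i,n,v}
  i — {b,g,n,v}
  n — {g,i,v}
  v — {b,g,i,n}

N(b) = ["g", "i", "v"]

Answer: ["g", "i", "v"]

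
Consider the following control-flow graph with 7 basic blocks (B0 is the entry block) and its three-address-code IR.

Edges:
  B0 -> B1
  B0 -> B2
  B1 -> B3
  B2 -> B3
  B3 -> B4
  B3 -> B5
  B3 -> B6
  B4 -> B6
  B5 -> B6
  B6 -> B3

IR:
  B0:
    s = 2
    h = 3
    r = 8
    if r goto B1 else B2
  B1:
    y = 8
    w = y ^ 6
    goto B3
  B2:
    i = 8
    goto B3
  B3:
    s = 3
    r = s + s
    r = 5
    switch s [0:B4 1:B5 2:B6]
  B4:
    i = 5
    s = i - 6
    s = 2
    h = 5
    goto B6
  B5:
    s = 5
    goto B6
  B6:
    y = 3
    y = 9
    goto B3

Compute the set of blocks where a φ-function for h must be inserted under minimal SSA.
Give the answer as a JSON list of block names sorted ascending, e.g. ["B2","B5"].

Answer: ["B3", "B6"]

Working:
idom tree: B1←B0 B2←B0 B3←B0 B4←B3 B5←B3 B6←B3
Dom at joins:
  B3: preds {B1,B2,B6}: {B0,B1} ∩ {B0,B2} ∩ {B0,B3,B6} = {B0}; idom=B0
  B6: preds {B3,B4,B5}: {B0,B3} ∩ {B0,B3,B4} ∩ {B0,B3,B5} = {B0,B3}; idom=B3

DF walk-up:
  join B3 pred B1: B1 stop@B0
  join B3 pred B2: B2 stop@B0
  join B3 pred B6: B6→B3 stop@B0
  join B6 pred B3: · stop@B3
  join B6 pred B4: B4 stop@B3
  join B6 pred B5: B5 stop@B3
  B0: DF=∅
  B1: DF={B3}
  B2: DF={B3}
  B3: DF={B3}
  B4: DF={B6}
  B5: DF={B6}
  B6: DF={B3}

φ for h: defs {B0,B4}
  DF⁺ = {B3,B6}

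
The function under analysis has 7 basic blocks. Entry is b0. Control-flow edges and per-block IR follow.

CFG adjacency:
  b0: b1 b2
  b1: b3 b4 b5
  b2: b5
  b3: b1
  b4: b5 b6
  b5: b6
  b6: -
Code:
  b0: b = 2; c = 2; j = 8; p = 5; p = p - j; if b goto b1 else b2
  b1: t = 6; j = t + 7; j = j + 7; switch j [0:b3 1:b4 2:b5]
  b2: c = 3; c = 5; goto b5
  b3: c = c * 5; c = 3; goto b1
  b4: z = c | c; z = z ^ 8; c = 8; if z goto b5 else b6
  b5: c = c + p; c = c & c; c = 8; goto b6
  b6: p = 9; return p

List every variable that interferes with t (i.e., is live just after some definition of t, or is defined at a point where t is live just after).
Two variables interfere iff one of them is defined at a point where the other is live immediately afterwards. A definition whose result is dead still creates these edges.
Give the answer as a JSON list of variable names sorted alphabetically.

Block summaries:
  b0: {b,c,j,p} / ∅
  b1: {j,t} / ∅
  b2: {c} / ∅
  b3: {c} / {c}
  b4: {c,z} / {c}
  b5: {c} / {c,p}
  b6: {p} / ∅

Liveness:
  live b0: ∅→{c,p}
  live b1: {c,p}→{c,p}
  live b2: {p}→{c,p}
  live b3: {c,p}→{c,p}
  live b4: {c,p}→{c,p}
  live b5: {c,p}→∅
  live b6: ∅→∅

Interfere edges:
  b — {c,j,p}
  c — {b,j,p,t,z}
  j — {b,c,p}
  p — {b,c,j,t,z}
  t — {c,p}
  z — {c,p}

N(t) = ["c", "p"]

Answer: ["c", "p"]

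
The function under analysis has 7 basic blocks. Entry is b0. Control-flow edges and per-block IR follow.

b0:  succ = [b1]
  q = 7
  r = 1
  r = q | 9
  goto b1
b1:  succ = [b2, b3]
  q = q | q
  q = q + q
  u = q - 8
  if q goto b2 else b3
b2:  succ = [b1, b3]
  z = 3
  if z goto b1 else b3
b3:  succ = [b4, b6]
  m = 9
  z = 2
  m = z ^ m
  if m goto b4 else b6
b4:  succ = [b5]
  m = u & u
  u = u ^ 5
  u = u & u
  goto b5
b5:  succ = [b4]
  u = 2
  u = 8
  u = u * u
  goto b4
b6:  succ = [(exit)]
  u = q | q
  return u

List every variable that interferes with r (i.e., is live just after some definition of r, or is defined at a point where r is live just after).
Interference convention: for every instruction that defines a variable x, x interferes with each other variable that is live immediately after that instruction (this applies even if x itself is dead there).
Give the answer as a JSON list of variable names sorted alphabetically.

Answer: ["q"]

Analysis:
def/use:
  b0: {q,r} / ∅
  b1: {q,u} / {q}
  b2: {z} / ∅
  b3: {m,z} / ∅
  b4: {m,u} / {u}
  b5: {u} / ∅
  b6: {u} / {q}

Backward fixpoint:
  live b0: ∅→{q}
  live b1: {q}→{q,u}
  live b2: {q,u}→{q,u}
  live b3: {q,u}→{q,u}
  live b4: {u}→∅
  live b5: ∅→{u}
  live b6: {q}→∅

Conflict graph:
  m: {q,u,z}
  q: {m,r,u,z}
  r: {q}
  u: {m,q,z}
  z: {m,q,u}

N(r) = ["q"]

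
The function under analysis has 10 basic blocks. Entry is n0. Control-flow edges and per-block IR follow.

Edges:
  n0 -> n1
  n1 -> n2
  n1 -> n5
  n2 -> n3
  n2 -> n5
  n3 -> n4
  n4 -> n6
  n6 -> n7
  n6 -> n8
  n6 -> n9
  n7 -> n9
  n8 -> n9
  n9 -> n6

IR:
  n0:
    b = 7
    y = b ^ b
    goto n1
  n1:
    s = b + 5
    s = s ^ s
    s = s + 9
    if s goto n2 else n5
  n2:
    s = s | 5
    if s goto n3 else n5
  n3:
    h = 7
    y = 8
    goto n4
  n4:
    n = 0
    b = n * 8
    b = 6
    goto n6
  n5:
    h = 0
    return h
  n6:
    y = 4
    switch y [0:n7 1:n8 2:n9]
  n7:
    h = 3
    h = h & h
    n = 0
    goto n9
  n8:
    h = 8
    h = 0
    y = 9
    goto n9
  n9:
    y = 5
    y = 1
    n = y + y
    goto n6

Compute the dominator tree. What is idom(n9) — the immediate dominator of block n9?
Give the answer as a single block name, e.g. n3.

Answer: n6

Working:
idom tree: n1←n0 n2←n1 n3←n2 n4←n3 n5←n1 n6←n4 n7←n6 n8←n6 n9←n6
Join-block Dom:
  n5: preds {n1,n2}: {n0,n1} ∩ {n0,n1,n2} = {n0,n1}; idom=n1
  n6: preds {n4,n9}: {n0,n1,n2,n3,n4} ∩ {n0,n1,n2,n3,n4,n6,n9} = {n0,n1,n2,n3,n4}; idom=n4
  n9: preds {n6,n7,n8}: {n0,n1,n2,n3,n4,n6} ∩ {n0,n1,n2,n3,n4,n6,n7} ∩ {n0,n1,n2,n3,n4,n6,n8} = {n0,n1,n2,n3,n4,n6}; idom=n6

idom(n9) = n6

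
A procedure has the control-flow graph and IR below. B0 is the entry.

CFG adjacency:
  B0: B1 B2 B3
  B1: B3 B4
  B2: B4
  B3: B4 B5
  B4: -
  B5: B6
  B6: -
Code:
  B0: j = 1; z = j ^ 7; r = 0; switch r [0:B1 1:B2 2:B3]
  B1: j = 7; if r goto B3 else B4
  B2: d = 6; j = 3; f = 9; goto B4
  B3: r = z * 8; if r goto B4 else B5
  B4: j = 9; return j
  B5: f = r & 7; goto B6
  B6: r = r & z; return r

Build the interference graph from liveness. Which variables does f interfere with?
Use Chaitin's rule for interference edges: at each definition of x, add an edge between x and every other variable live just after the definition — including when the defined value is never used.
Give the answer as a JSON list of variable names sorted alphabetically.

Block summaries:
  B0 def {j,r,z} use ∅
  B1 def {j} use {r}
  B2 def {d,f,j} use ∅
  B3 def {r} use {z}
  B4 def {j} use ∅
  B5 def {f} use {r}
  B6 def {r} use {r,z}

Live sets:
  B0: in=∅ out={r,z}
  B1: in={r,z} out={z}
  B2: in=∅ out=∅
  B3: in={z} out={r,z}
  B4: in=∅ out=∅
  B5: in={r,z} out={r,z}
  B6: in={r,z} out=∅

Interference:
  d — ∅
  f — {r,z}
  j — {r,z}
  r — {f,j,z}
  z — {f,j,r}

N(f) = ["r", "z"]

Answer: ["r", "z"]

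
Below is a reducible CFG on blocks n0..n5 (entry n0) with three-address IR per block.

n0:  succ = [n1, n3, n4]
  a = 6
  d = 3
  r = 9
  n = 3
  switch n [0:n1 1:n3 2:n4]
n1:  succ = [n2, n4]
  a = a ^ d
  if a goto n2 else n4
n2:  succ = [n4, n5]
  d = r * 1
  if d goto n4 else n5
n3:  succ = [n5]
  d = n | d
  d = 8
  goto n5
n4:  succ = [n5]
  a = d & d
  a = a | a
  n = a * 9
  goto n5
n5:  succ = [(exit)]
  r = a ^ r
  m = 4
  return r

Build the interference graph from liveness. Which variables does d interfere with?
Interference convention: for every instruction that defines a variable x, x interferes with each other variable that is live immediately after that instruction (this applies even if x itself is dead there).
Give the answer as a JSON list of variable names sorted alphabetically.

Answer: ["a", "n", "r"]

Working:
def/use:
  n0 def {a,d,n,r} use ∅
  n1 def {a} use {a,d}
  n2 def {d} use {r}
  n3 def {d} use {d,n}
  n4 def {a,n} use {d}
  n5 def {m,r} use {a,r}

Backward fixpoint:
  live n0: ∅→{a,d,n,r}
  live n1: {a,d,r}→{a,d,r}
  live n2: {a,r}→{a,d,r}
  live n3: {a,d,n,r}→{a,r}
  live n4: {d,r}→{a,r}
  live n5: {a,r}→∅

Interference:
  a — {d,n,r}
  d — {a,n,r}
  m — {r}
  n — {a,d,r}
  r — {a,d,m,n}

N(d) = ["a", "n", "r"]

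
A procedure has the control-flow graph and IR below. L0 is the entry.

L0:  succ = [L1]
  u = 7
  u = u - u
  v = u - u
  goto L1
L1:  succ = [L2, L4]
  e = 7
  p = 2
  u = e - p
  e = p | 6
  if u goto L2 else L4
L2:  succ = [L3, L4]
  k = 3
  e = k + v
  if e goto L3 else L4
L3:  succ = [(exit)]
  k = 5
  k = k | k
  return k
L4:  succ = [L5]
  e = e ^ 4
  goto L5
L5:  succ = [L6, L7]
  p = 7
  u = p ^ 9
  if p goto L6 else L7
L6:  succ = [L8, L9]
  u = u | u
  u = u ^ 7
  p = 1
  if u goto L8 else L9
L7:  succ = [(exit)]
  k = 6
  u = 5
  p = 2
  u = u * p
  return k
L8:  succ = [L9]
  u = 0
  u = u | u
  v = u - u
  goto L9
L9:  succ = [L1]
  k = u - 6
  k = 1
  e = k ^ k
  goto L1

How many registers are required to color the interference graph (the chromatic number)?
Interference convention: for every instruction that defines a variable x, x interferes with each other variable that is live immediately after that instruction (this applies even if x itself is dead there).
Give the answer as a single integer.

def/use:
  L0: def={u,v} ue=∅
  L1: def={e,p,u} ue=∅
  L2: def={e,k} ue={v}
  L3: def={k} ue=∅
  L4: def={e} ue={e}
  L5: def={p,u} ue=∅
  L6: def={p,u} ue={u}
  L7: def={k,p,u} ue=∅
  L8: def={u,v} ue=∅
  L9: def={e,k} ue={u}

Backward fixpoint:
  live L0: ∅→{v}
  live L1: {v}→{e,v}
  live L2: {v}→{e,v}
  live L3: ∅→∅
  live L4: {e,v}→{v}
  live L5: {v}→{u,v}
  live L6: {u,v}→{u,v}
  live L7: ∅→∅
  live L8: ∅→{u,v}
  live L9: {u,v}→{v}

Interference:
  e: {p,u,v}
  k: {p,u,v}
  p: {e,k,u,v}
  u: {e,k,p,v}
  v: {e,k,p,u}

Chromatic number:
  {e,p,u,v} pairwise interfere (4-clique) ⇒ χ ≥ 4
  4-colouring: r0={p}  r1={u}  r2={v}  r3={e,k}
  χ = 4

Answer: 4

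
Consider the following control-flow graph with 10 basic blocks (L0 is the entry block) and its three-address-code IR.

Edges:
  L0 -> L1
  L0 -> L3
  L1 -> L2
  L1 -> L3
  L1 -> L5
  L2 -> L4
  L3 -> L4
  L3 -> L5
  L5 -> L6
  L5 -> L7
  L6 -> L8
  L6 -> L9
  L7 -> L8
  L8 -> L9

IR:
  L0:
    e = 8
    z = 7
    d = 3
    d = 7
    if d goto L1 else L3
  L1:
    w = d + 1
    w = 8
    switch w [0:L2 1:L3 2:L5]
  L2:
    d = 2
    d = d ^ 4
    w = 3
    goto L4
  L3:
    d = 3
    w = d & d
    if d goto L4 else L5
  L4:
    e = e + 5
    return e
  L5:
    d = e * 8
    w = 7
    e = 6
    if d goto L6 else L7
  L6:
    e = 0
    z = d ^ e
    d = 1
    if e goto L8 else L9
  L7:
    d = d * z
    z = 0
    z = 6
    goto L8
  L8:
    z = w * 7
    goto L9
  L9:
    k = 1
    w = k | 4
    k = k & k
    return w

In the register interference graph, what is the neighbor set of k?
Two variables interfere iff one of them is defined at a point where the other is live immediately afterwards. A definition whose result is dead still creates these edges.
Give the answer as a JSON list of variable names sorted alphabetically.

Answer: ["w"]

Derivation:
Block summaries:
  L0 def {d,e,z} use ∅
  L1 def {w} use {d}
  L2 def {d,w} use ∅
  L3 def {d,w} use ∅
  L4 def {e} use {e}
  L5 def {d,e,w} use {e}
  L6 def {d,e,z} use {d}
  L7 def {d,z} use {d,z}
  L8 def {z} use {w}
  L9 def {k,w} use ∅

Live sets:
  live L0: ∅→{d,e,z}
  live L1: {d,e,z}→{e,z}
  live L2: {e}→{e}
  live L3: {e,z}→{e,z}
  live L4: {e}→∅
  live L5: {e,z}→{d,w,z}
  live L6: {d,w}→{w}
  live L7: {d,w,z}→{w}
  live L8: {w}→∅
  live L9: ∅→∅

Interfere edges:
  d↔{e,w,z}
  e↔{d,w,z}
  k↔{w}
  w↔{d,e,k,z}
  z↔{d,e,w}

N(k) = ["w"]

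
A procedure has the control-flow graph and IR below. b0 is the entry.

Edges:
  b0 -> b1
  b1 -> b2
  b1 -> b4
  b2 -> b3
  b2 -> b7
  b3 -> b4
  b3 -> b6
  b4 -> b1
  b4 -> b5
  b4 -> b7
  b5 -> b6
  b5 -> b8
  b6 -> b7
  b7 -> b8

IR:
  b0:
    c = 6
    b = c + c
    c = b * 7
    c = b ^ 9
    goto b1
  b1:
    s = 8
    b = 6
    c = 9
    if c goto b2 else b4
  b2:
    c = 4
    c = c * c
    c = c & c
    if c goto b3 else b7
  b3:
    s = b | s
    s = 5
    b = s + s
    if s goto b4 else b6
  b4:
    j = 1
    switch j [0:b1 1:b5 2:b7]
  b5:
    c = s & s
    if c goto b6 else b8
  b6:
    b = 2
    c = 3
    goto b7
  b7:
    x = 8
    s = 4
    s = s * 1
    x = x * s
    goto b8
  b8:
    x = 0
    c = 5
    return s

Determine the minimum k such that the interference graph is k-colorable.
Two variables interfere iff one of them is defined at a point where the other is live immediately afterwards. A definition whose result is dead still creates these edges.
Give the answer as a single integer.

Answer: 3

Working:
def/use:
  b0 def {b,c} use ∅
  b1 def {b,c,s} use ∅
  b2 def {c} use ∅
  b3 def {b,s} use {b,s}
  b4 def {j} use ∅
  b5 def {c} use {s}
  b6 def {b,c} use ∅
  b7 def {s,x} use ∅
  b8 def {c,x} use {s}

Liveness:
  live b0: ∅→∅
  live b1: ∅→{b,s}
  live b2: {b,s}→{b,s}
  live b3: {b,s}→{s}
  live b4: {s}→{s}
  live b5: {s}→{s}
  live b6: ∅→∅
  live b7: ∅→{s}
  live b8: {s}→∅

Interfere edges:
  b↔{c,s}
  c↔{b,s}
  j↔{s}
  s↔{b,c,j,x}
  x↔{s}

Chromatic number:
  clique {b,c,s} ⇒ need ≥ 3
  assign b→c1 c→c2 j→c1 s→c0 x→c1 — no edge inside a register ⇒ χ ≤ 3
  χ = 3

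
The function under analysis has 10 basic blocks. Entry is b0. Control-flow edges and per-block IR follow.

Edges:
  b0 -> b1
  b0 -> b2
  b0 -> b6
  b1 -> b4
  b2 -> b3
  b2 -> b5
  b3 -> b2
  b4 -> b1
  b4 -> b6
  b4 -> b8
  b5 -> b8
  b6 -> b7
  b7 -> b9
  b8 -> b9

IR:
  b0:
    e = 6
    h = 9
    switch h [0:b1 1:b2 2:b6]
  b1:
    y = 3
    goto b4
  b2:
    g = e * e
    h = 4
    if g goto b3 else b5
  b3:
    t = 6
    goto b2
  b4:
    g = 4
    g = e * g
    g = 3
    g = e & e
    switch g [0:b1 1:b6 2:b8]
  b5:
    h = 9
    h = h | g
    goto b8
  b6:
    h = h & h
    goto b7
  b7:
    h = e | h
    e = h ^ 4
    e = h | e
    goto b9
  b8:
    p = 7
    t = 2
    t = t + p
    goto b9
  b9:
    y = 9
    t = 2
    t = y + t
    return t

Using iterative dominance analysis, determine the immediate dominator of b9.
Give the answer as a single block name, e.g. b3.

Answer: b0

Working:
idom tree: b1←b0 b2←b0 b3←b2 b4←b1 b5←b2 b6←b0 b7←b6 b8←b0 b9←b0
Join-block Dom:
  b1: preds {b0,b4}: {b0} ∩ {b0,b1,b4} = {b0}; idom=b0
  b2: preds {b0,b3}: {b0} ∩ {b0,b2,b3} = {b0}; idom=b0
  b6: preds {b0,b4}: {b0} ∩ {b0,b1,b4} = {b0}; idom=b0
  b8: preds {b4,b5}: {b0,b1,b4} ∩ {b0,b2,b5} = {b0}; idom=b0
  b9: preds {b7,b8}: {b0,b6,b7} ∩ {b0,b8} = {b0}; idom=b0

idom(b9) = b0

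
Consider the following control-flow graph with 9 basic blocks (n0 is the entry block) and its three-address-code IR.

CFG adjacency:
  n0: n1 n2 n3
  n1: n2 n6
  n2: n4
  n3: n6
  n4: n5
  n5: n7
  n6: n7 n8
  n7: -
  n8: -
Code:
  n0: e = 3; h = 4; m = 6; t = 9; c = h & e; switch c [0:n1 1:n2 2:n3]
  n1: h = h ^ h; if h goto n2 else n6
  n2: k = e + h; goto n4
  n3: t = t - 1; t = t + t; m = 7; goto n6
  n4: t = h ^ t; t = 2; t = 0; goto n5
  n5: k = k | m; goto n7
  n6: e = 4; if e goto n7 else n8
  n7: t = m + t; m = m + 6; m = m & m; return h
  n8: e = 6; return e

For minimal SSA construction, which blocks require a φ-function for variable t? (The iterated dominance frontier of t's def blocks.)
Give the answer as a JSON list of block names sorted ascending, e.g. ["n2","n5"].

idom tree: n1←n0 n2←n0 n3←n0 n4←n2 n5←n4 n6←n0 n7←n0 n8←n6
Join-block Dom:
  n2: preds {n0,n1}: {n0} ∩ {n0,n1} = {n0}; idom=n0
  n6: preds {n1,n3}: {n0,n1} ∩ {n0,n3} = {n0}; idom=n0
  n7: preds {n5,n6}: {n0,n2,n4,n5} ∩ {n0,n6} = {n0}; idom=n0

DF walk-up:
  n2←n0: walk · to n0
  n2←n1: walk n1 to n0
  n6←n1: walk n1 to n0
  n6←n3: walk n3 to n0
  n7←n5: walk n5→n4→n2 to n0
  n7←n6: walk n6 to n0
  n0: DF=∅
  n1: DF={n2,n6}
  n2: DF={n7}
  n3: DF={n6}
  n4: DF={n7}
  n5: DF={n7}
  n6: DF={n7}
  n7: DF=∅
  n8: DF=∅

φ for t: defs {n0,n3,n4,n7}
  DF⁺ = {n6,n7}

Answer: ["n6", "n7"]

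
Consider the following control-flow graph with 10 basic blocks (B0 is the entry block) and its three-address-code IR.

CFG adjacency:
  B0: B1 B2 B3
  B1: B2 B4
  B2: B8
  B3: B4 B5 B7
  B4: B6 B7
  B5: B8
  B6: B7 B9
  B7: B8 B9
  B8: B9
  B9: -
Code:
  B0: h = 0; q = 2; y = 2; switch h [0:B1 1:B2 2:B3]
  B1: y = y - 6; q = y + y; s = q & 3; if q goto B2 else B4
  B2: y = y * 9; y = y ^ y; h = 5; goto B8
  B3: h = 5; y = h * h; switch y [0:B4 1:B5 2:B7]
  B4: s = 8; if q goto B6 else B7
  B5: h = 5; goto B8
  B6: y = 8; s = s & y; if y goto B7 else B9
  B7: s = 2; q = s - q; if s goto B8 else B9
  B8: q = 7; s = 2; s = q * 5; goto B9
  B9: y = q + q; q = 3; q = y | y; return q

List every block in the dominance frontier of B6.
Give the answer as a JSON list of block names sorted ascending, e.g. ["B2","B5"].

idom tree: B1←B0 B2←B0 B3←B0 B4←B0 B5←B3 B6←B4 B7←B0 B8←B0 B9←B0
Dom at joins:
  B2: preds {B0,B1}: {B0} ∩ {B0,B1} = {B0}; idom=B0
  B4: preds {B1,B3}: {B0,B1} ∩ {B0,B3} = {B0}; idom=B0
  B7: preds {B3,B4,B6}: {B0,B3} ∩ {B0,B4} ∩ {B0,B4,B6} = {B0}; idom=B0
  B8: preds {B2,B5,B7}: {B0,B2} ∩ {B0,B3,B5} ∩ {B0,B7} = {B0}; idom=B0
  B9: preds {B6,B7,B8}: {B0,B4,B6} ∩ {B0,B7} ∩ {B0,B8} = {B0}; idom=B0

DF derivation:
  join B2 pred B0: · stop@B0
  join B2 pred B1: B1 stop@B0
  join B4 pred B1: B1 stop@B0
  join B4 pred B3: B3 stop@B0
  join B7 pred B3: B3 stop@B0
  join B7 pred B4: B4 stop@B0
  join B7 pred B6: B6→B4 stop@B0
  join B8 pred B2: B2 stop@B0
  join B8 pred B5: B5→B3 stop@B0
  join B8 pred B7: B7 stop@B0
  join B9 pred B6: B6→B4 stop@B0
  join B9 pred B7: B7 stop@B0
  join B9 pred B8: B8 stop@B0
  B0 → ∅
  B1 → {B2,B4}
  B2 → {B8}
  B3 → {B4,B7,B8}
  B4 → {B7,B9}
  B5 → {B8}
  B6 → {B7,B9}
  B7 → {B8,B9}
  B8 → {B9}
  B9 → ∅

DF(B6) = ["B7", "B9"]

Answer: ["B7", "B9"]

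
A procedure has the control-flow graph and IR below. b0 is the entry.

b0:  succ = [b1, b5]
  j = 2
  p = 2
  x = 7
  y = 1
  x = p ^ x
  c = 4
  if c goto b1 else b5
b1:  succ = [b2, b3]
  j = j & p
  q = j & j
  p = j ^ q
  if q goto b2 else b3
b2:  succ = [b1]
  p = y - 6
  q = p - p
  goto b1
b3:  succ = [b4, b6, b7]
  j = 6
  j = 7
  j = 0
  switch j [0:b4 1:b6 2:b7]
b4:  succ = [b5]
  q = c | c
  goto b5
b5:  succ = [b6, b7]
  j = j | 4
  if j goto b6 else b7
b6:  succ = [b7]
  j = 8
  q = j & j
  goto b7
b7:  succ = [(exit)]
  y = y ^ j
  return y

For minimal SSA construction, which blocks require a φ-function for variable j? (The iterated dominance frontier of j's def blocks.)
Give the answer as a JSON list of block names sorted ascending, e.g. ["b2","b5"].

idom tree: b1←b0 b2←b1 b3←b1 b4←b3 b5←b0 b6←b0 b7←b0
Dom at joins:
  b1: preds {b0,b2}: {b0} ∩ {b0,b1,b2} = {b0}; idom=b0
  b5: preds {b0,b4}: {b0} ∩ {b0,b1,b3,b4} = {b0}; idom=b0
  b6: preds {b3,b5}: {b0,b1,b3} ∩ {b0,b5} = {b0}; idom=b0
  b7: preds {b3,b5,b6}: {b0,b1,b3} ∩ {b0,b5} ∩ {b0,b6} = {b0}; idom=b0

DF derivation:
  join b1 pred b0: · stop@b0
  join b1 pred b2: b2→b1 stop@b0
  join b5 pred b0: · stop@b0
  join b5 pred b4: b4→b3→b1 stop@b0
  join b6 pred b3: b3→b1 stop@b0
  join b6 pred b5: b5 stop@b0
  join b7 pred b3: b3→b1 stop@b0
  join b7 pred b5: b5 stop@b0
  join b7 pred b6: b6 stop@b0
  b0 → ∅
  b1 → {b1,b5,b6,b7}
  b2 → {b1}
  b3 → {b5,b6,b7}
  b4 → {b5}
  b5 → {b6,b7}
  b6 → {b7}
  b7 → ∅

φ for j: defs {b0,b1,b3,b5,b6}
  DF⁺ = {b1,b5,b6,b7}

Answer: ["b1", "b5", "b6", "b7"]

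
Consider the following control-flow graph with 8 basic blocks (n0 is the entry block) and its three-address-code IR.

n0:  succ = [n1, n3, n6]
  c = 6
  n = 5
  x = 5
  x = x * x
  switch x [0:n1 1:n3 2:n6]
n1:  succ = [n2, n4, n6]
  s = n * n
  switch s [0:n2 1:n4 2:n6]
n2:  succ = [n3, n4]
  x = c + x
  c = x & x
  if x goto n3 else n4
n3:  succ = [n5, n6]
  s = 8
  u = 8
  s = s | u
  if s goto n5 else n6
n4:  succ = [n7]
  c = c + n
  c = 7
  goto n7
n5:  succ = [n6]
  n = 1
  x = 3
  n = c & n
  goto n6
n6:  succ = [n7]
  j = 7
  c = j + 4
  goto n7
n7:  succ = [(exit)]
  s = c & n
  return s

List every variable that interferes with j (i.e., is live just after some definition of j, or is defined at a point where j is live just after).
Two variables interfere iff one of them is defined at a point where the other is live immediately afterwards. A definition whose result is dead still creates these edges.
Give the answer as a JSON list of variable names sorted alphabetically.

Answer: ["n"]

Analysis:
Per-block:
  n0: {c,n,x} / ∅
  n1: {s} / {n}
  n2: {c,x} / {c,x}
  n3: {s,u} / ∅
  n4: {c} / {c,n}
  n5: {n,x} / {c}
  n6: {c,j} / ∅
  n7: {s} / {c,n}

Liveness:
  live n0: ∅→{c,n,x}
  live n1: {c,n,x}→{c,n,x}
  live n2: {c,n,x}→{c,n}
  live n3: {c,n}→{c,n}
  live n4: {c,n}→{c,n}
  live n5: {c}→{n}
  live n6: {n}→{c,n}
  live n7: {c,n}→∅

Conflict graph:
  c↔{n,s,u,x}
  j↔{n}
  n↔{c,j,s,u,x}
  s↔{c,n,u,x}
  u↔{c,n,s}
  x↔{c,n,s}

N(j) = ["n"]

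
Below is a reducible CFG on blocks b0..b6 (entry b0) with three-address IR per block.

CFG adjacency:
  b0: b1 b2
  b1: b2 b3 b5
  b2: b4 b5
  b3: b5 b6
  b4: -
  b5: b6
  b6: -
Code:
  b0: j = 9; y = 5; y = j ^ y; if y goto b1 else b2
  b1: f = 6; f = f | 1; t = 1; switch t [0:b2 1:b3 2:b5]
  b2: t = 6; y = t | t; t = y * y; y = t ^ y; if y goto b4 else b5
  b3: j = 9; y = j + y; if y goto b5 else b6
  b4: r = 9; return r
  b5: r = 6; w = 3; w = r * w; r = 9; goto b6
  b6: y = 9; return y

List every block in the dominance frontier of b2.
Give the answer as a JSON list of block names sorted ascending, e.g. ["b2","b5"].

idom tree: b1←b0 b2←b0 b3←b1 b4←b2 b5←b0 b6←b0
Dom at joins:
  b2: preds {b0,b1}: {b0} ∩ {b0,b1} = {b0}; idom=b0
  b5: preds {b1,b2,b3}: {b0,b1} ∩ {b0,b2} ∩ {b0,b1,b3} = {b0}; idom=b0
  b6: preds {b3,b5}: {b0,b1,b3} ∩ {b0,b5} = {b0}; idom=b0

Frontier:
  b2←b0: walk · to b0
  b2←b1: walk b1 to b0
  b5←b1: walk b1 to b0
  b5←b2: walk b2 to b0
  b5←b3: walk b3→b1 to b0
  b6←b3: walk b3→b1 to b0
  b6←b5: walk b5 to b0
  b0: DF=∅
  b1: DF={b2,b5,b6}
  b2: DF={b5}
  b3: DF={b5,b6}
  b4: DF=∅
  b5: DF={b6}
  b6: DF=∅

DF(b2) = ["b5"]

Answer: ["b5"]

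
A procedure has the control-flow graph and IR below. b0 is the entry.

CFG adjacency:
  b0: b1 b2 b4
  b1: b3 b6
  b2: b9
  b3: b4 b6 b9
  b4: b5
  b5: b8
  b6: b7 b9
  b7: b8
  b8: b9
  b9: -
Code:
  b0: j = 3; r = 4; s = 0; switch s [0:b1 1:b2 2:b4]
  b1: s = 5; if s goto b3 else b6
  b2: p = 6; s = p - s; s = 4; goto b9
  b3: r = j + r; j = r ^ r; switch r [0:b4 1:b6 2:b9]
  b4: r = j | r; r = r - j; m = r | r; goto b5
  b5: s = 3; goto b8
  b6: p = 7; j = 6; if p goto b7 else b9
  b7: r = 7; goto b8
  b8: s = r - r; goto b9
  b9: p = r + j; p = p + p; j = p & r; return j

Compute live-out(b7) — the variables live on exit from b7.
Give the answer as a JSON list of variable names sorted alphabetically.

Answer: ["j", "r"]

Derivation:
Block summaries:
  b0: {j,r,s} / ∅
  b1: {s} / ∅
  b2: {p,s} / {s}
  b3: {j,r} / {j,r}
  b4: {m,r} / {j,r}
  b5: {s} / ∅
  b6: {j,p} / ∅
  b7: {r} / ∅
  b8: {s} / {r}
  b9: {j,p} / {j,r}

Live sets:
  b0: in=∅ out={j,r,s}
  b1: in={j,r} out={j,r}
  b2: in={j,r,s} out={j,r}
  b3: in={j,r} out={j,r}
  b4: in={j,r} out={j,r}
  b5: in={j,r} out={j,r}
  b6: in={r} out={j,r}
  b7: in={j} out={j,r}
  b8: in={j,r} out={j,r}
  b9: in={j,r} out=∅

live-out(b7) = ["j", "r"]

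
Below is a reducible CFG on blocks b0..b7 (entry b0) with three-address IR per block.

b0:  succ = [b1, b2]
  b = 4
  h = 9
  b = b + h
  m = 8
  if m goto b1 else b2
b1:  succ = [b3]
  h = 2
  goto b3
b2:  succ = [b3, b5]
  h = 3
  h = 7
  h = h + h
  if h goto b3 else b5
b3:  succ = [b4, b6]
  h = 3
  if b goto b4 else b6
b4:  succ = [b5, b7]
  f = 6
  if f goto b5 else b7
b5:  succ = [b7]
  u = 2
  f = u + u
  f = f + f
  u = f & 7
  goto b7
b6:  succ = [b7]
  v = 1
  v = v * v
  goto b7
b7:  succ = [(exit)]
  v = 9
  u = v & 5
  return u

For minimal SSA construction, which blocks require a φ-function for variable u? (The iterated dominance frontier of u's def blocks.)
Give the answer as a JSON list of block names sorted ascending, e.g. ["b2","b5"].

idom tree: b1←b0 b2←b0 b3←b0 b4←b3 b5←b0 b6←b3 b7←b0
Dom at joins:
  b3: preds {b1,b2}: {b0,b1} ∩ {b0,b2} = {b0}; idom=b0
  b5: preds {b2,b4}: {b0,b2} ∩ {b0,b3,b4} = {b0}; idom=b0
  b7: preds {b4,b5,b6}: {b0,b3,b4} ∩ {b0,b5} ∩ {b0,b3,b6} = {b0}; idom=b0

Frontier:
  join b3 pred b1: b1 stop@b0
  join b3 pred b2: b2 stop@b0
  join b5 pred b2: b2 stop@b0
  join b5 pred b4: b4→b3 stop@b0
  join b7 pred b4: b4→b3 stop@b0
  join b7 pred b5: b5 stop@b0
  join b7 pred b6: b6→b3 stop@b0
  b0: DF=∅
  b1: DF={b3}
  b2: DF={b3,b5}
  b3: DF={b5,b7}
  b4: DF={b5,b7}
  b5: DF={b7}
  b6: DF={b7}
  b7: DF=∅

φ for u: defs {b5,b7}
  DF⁺ = {b7}

Answer: ["b7"]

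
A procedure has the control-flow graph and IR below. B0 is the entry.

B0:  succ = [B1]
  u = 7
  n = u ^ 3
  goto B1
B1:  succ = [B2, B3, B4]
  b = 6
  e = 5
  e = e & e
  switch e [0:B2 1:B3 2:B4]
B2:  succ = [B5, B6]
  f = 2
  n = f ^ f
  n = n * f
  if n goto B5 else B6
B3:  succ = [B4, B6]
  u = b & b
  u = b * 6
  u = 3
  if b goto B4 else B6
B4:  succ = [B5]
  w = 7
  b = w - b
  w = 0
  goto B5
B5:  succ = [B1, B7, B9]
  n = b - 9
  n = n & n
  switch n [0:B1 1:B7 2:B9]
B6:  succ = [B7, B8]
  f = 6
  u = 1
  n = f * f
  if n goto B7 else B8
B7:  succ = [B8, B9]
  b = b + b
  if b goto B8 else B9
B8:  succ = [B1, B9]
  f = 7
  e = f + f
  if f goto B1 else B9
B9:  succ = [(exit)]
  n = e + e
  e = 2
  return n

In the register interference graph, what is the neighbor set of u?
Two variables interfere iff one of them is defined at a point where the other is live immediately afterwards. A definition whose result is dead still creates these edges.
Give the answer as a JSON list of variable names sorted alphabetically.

def/use:
  B0: def={n,u} ue=∅
  B1: def={b,e} ue=∅
  B2: def={f,n} ue=∅
  B3: def={u} ue={b}
  B4: def={b,w} ue={b}
  B5: def={n} ue={b}
  B6: def={f,n,u} ue=∅
  B7: def={b} ue={b}
  B8: def={e,f} ue=∅
  B9: def={e,n} ue={e}

Live sets:
  B0 li=∅ lo=∅
  B1 li=∅ lo={b,e}
  B2 li={b,e} lo={b,e}
  B3 li={b,e} lo={b,e}
  B4 li={b,e} lo={b,e}
  B5 li={b,e} lo={b,e}
  B6 li={b,e} lo={b,e}
  B7 li={b,e} lo={e}
  B8 li=∅ lo={e}
  B9 li={e} lo=∅

Interference:
  b↔{e,f,n,u,w}
  e↔{b,f,n,u,w}
  f↔{b,e,n,u}
  n↔{b,e,f}
  u↔{b,e,f}
  w↔{b,e}

N(u) = ["b", "e", "f"]

Answer: ["b", "e", "f"]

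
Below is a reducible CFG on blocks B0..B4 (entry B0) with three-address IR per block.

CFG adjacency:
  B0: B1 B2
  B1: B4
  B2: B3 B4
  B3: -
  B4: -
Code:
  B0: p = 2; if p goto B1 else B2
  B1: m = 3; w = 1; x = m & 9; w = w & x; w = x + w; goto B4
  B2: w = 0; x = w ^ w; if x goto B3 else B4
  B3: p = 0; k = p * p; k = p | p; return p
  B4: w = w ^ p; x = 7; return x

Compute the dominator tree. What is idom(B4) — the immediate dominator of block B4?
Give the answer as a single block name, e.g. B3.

idom tree: B1←B0 B2←B0 B3←B2 B4←B0
Dom at joins:
  B4: preds {B1,B2}: {B0,B1} ∩ {B0,B2} = {B0}; idom=B0

idom(B4) = B0

Answer: B0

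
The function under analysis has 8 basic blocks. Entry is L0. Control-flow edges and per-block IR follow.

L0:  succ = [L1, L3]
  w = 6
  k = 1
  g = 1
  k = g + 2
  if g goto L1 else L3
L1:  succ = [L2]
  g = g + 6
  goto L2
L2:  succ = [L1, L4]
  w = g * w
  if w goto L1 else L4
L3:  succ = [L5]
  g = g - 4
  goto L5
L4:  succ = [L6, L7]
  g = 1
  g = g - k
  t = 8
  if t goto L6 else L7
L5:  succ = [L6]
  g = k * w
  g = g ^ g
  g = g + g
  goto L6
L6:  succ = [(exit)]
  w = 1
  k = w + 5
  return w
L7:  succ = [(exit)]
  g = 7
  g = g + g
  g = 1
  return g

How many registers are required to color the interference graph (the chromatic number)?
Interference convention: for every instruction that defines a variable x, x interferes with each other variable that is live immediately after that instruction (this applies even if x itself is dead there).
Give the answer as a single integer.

Per-block:
  L0 def {g,k,w} use ∅
  L1 def {g} use {g}
  L2 def {w} use {g,w}
  L3 def {g} use {g}
  L4 def {g,t} use {k}
  L5 def {g} use {k,w}
  L6 def {k,w} use ∅
  L7 def {g} use ∅

Live sets:
  live L0: ∅→{g,k,w}
  live L1: {g,k,w}→{g,k,w}
  live L2: {g,k,w}→{g,k,w}
  live L3: {g,k,w}→{k,w}
  live L4: {k}→∅
  live L5: {k,w}→∅
  live L6: ∅→∅
  live L7: ∅→∅

Interference:
  g↔{k,w}
  k↔{g,w}
  t↔∅
  w↔{g,k}

Colouring:
  clique {g,k,w} ⇒ need ≥ 3
  assign g→R0 k→R1 t→R0 w→R2 — no edge inside a register ⇒ χ ≤ 3
  χ = 3

Answer: 3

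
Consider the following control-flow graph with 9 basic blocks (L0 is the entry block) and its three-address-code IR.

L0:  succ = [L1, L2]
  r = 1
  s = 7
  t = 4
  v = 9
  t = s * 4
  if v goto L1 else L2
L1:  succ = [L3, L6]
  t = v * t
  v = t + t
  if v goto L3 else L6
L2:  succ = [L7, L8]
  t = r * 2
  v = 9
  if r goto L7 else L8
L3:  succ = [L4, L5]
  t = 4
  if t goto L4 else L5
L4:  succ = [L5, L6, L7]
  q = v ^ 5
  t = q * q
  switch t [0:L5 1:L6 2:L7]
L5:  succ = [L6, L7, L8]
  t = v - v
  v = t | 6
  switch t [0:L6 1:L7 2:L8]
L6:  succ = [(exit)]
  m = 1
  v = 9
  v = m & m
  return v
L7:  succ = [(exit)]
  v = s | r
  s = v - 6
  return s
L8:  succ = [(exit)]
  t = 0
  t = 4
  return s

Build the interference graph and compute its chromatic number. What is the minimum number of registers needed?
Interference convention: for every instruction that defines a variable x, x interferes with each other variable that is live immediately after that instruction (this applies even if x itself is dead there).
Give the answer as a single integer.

Block summaries:
  L0: def={r,s,t,v} ue=∅
  L1: def={t,v} ue={t,v}
  L2: def={t,v} ue={r}
  L3: def={t} ue=∅
  L4: def={q,t} ue={v}
  L5: def={t,v} ue={v}
  L6: def={m,v} ue=∅
  L7: def={s,v} ue={r,s}
  L8: def={t} ue={s}

Backward fixpoint:
  L0 li=∅ lo={r,s,t,v}
  L1 li={r,s,t,v} lo={r,s,v}
  L2 li={r,s} lo={r,s}
  L3 li={r,s,v} lo={r,s,v}
  L4 li={r,s,v} lo={r,s,v}
  L5 li={r,s,v} lo={r,s}
  L6 li=∅ lo=∅
  L7 li={r,s} lo=∅
  L8 li={s} lo=∅

Conflict graph:
  m↔{v}
  q↔{r,s,v}
  r↔{q,s,t,v}
  s↔{q,r,t,v}
  t↔{r,s,v}
  v↔{m,q,r,s,t}

Chromatic number:
  {q,r,s,v} pairwise interfere (4-clique) ⇒ χ ≥ 4
  assign m→c1 q→c3 r→c1 s→c2 t→c3 v→c0 — no edge inside a register ⇒ χ ≤ 4
  χ = 4

Answer: 4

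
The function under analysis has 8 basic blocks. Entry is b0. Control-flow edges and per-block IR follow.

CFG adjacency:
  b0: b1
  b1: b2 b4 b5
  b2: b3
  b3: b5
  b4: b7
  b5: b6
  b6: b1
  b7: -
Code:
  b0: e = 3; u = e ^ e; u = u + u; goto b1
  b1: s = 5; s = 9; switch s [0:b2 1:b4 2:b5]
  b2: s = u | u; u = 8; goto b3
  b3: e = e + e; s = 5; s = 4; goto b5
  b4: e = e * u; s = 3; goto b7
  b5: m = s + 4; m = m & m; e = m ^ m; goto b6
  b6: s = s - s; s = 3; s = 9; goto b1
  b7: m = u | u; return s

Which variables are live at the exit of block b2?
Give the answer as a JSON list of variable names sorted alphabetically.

Answer: ["e", "u"]

Analysis:
Block summaries:
  b0 def {e,u} use ∅
  b1 def {s} use ∅
  b2 def {s,u} use {u}
  b3 def {e,s} use {e}
  b4 def {e,s} use {e,u}
  b5 def {e,m} use {s}
  b6 def {s} use {s}
  b7 def {m} use {s,u}

Liveness:
  b0 li=∅ lo={e,u}
  b1 li={e,u} lo={e,s,u}
  b2 li={e,u} lo={e,u}
  b3 li={e,u} lo={s,u}
  b4 li={e,u} lo={s,u}
  b5 li={s,u} lo={e,s,u}
  b6 li={e,s,u} lo={e,u}
  b7 li={s,u} lo=∅

live-out(b2) = ["e", "u"]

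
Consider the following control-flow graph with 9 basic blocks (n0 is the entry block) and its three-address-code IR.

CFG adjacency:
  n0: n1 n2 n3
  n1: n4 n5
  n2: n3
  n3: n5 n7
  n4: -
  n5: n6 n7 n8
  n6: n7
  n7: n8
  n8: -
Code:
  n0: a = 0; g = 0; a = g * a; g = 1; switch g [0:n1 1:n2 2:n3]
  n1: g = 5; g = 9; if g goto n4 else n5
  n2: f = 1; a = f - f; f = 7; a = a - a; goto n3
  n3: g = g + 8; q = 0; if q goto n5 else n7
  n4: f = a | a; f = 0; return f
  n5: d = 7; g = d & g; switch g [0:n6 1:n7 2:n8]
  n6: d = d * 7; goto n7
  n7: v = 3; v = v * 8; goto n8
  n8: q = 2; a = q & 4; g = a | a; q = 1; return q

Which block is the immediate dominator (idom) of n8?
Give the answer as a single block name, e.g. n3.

Answer: n0

Derivation:
idom tree: n1←n0 n2←n0 n3←n0 n4←n1 n5←n0 n6←n5 n7←n0 n8←n0
Dom at joins:
  n3: preds {n0,n2}: {n0} ∩ {n0,n2} = {n0}; idom=n0
  n5: preds {n1,n3}: {n0,n1} ∩ {n0,n3} = {n0}; idom=n0
  n7: preds {n3,n5,n6}: {n0,n3} ∩ {n0,n5} ∩ {n0,n5,n6} = {n0}; idom=n0
  n8: preds {n5,n7}: {n0,n5} ∩ {n0,n7} = {n0}; idom=n0

idom(n8) = n0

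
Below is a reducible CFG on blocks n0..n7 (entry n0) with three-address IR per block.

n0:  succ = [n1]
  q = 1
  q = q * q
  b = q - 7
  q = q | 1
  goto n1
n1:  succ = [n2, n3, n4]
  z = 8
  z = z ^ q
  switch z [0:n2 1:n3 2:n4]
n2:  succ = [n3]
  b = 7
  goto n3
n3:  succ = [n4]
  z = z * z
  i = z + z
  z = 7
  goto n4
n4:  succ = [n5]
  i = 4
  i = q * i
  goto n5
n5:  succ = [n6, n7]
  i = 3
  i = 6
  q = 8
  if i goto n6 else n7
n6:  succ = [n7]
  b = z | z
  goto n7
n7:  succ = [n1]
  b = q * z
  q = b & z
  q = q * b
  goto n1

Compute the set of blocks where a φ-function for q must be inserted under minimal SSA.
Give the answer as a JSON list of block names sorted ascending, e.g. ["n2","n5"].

idom tree: n1←n0 n2←n1 n3←n1 n4←n1 n5←n4 n6←n5 n7←n5
Join-block Dom:
  n1: preds {n0,n7}: {n0} ∩ {n0,n1,n4,n5,n7} = {n0}; idom=n0
  n3: preds {n1,n2}: {n0,n1} ∩ {n0,n1,n2} = {n0,n1}; idom=n1
  n4: preds {n1,n3}: {n0,n1} ∩ {n0,n1,n3} = {n0,n1}; idom=n1
  n7: preds {n5,n6}: {n0,n1,n4,n5} ∩ {n0,n1,n4,n5,n6} = {n0,n1,n4,n5}; idom=n5

Frontier:
  join n1 pred n0: · stop@n0
  join n1 pred n7: n7→n5→n4→n1 stop@n0
  join n3 pred n1: · stop@n1
  join n3 pred n2: n2 stop@n1
  join n4 pred n1: · stop@n1
  join n4 pred n3: n3 stop@n1
  join n7 pred n5: · stop@n5
  join n7 pred n6: n6 stop@n5
  n0 → ∅
  n1 → {n1}
  n2 → {n3}
  n3 → {n4}
  n4 → {n1}
  n5 → {n1}
  n6 → {n7}
  n7 → {n1}

φ for q: defs {n0,n5,n7}
  DF⁺ = {n1}

Answer: ["n1"]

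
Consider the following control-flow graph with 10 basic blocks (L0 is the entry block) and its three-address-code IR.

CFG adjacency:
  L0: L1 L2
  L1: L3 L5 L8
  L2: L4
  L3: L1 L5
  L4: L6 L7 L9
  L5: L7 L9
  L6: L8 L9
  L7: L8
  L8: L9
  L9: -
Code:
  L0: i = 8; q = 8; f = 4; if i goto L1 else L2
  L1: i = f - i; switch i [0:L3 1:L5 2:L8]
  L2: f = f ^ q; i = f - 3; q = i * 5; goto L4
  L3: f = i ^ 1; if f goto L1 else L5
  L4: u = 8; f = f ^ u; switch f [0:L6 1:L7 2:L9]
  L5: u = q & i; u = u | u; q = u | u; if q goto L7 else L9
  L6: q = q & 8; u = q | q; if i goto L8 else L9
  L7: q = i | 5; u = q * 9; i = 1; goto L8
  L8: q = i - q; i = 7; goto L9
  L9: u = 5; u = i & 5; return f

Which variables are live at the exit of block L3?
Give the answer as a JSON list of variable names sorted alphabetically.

Per-block:
  L0: def={f,i,q} ue=∅
  L1: def={i} ue={f,i}
  L2: def={f,i,q} ue={f,q}
  L3: def={f} ue={i}
  L4: def={f,u} ue={f}
  L5: def={q,u} ue={i,q}
  L6: def={q,u} ue={i,q}
  L7: def={i,q,u} ue={i}
  L8: def={i,q} ue={i,q}
  L9: def={u} ue={f,i}

Liveness:
  live L0: ∅→{f,i,q}
  live L1: {f,i,q}→{f,i,q}
  live L2: {f,q}→{f,i,q}
  live L3: {i,q}→{f,i,q}
  live L4: {f,i,q}→{f,i,q}
  live L5: {f,i,q}→{f,i}
  live L6: {f,i,q}→{f,i,q}
  live L7: {f,i}→{f,i,q}
  live L8: {f,i,q}→{f,i}
  live L9: {f,i}→∅

live-out(L3) = ["f", "i", "q"]

Answer: ["f", "i", "q"]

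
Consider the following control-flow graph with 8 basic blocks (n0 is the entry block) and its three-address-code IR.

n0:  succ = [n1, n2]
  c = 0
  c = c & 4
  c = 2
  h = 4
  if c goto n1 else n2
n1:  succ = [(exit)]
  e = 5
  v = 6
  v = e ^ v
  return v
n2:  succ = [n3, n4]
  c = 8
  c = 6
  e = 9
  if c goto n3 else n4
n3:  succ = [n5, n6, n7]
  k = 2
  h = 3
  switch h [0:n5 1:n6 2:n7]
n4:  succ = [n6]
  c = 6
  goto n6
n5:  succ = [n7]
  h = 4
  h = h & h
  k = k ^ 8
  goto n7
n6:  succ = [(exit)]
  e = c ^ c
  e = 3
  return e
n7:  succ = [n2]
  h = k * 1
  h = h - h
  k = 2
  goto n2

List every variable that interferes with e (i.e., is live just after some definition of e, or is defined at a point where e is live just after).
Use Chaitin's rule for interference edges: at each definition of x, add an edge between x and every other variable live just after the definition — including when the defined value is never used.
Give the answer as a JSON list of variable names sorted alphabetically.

Answer: ["c", "v"]

Analysis:
def/use:
  n0: {c,h} / ∅
  n1: {e,v} / ∅
  n2: {c,e} / ∅
  n3: {h,k} / ∅
  n4: {c} / ∅
  n5: {h,k} / {k}
  n6: {e} / {c}
  n7: {h,k} / {k}

Live sets:
  n0 li=∅ lo=∅
  n1 li=∅ lo=∅
  n2 li=∅ lo={c}
  n3 li={c} lo={c,k}
  n4 li=∅ lo={c}
  n5 li={k} lo={k}
  n6 li={c} lo=∅
  n7 li={k} lo=∅

Interfere edges:
  c↔{e,h,k}
  e↔{c,v}
  h↔{c,k}
  k↔{c,h}
  v↔{e}

N(e) = ["c", "v"]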